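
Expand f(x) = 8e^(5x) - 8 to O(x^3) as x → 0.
40*x + 100*x**2 + O(x**3)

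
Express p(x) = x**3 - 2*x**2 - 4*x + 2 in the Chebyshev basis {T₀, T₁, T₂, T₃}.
T₀ + (-13/4)T₁ - T₂ + (1/4)T₃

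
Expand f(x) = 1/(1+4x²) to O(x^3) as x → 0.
1 - 4*x**2 + O(x**3)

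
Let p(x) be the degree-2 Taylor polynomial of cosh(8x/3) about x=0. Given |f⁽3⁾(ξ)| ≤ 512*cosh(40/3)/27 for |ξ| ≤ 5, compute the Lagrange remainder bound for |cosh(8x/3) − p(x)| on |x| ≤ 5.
32000*cosh(40/3)/81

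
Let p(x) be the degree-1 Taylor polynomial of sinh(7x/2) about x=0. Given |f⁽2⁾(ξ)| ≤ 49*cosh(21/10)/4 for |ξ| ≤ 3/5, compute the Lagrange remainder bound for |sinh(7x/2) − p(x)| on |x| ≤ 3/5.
441*cosh(21/10)/200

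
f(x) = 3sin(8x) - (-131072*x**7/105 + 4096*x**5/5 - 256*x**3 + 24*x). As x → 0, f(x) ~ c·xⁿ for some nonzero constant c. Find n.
9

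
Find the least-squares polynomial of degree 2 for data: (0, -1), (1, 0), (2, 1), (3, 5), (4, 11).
-26/35 + (-57/70)x + (13/14)x²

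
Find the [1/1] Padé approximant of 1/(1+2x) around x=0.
1/(2*x + 1)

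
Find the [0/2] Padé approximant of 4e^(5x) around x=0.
4/(25*x**2/2 - 5*x + 1)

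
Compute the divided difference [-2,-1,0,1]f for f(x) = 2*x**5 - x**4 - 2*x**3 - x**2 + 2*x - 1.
10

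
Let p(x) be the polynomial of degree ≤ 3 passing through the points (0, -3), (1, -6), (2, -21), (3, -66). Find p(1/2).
-33/8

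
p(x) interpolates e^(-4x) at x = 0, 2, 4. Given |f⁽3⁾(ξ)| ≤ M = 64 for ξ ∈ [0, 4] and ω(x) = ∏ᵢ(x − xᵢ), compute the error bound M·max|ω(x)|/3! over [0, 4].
512*sqrt(3)/27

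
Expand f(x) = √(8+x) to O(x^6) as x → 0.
2*sqrt(2) + sqrt(2)*x/8 - sqrt(2)*x**2/256 + sqrt(2)*x**3/4096 - 5*sqrt(2)*x**4/262144 + 7*sqrt(2)*x**5/4194304 + O(x**6)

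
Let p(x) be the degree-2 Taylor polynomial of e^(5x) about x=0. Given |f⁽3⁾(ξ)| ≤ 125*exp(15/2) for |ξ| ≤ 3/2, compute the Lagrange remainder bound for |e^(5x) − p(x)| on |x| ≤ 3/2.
1125*exp(15/2)/16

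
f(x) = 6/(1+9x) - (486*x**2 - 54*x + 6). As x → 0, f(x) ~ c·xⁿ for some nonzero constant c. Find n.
3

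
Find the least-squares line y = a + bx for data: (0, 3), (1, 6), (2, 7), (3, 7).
a = 19/5, b = 13/10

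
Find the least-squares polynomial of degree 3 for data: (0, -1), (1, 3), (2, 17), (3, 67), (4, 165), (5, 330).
-2/3 + (13/9)x + (-23/12)x² + (107/36)x³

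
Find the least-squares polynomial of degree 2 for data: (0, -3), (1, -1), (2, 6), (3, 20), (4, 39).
-103/35 + (-17/14)x + (41/14)x²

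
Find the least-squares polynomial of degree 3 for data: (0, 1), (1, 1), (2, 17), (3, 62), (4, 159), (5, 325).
50/63 + (169/378)x + (-163/63)x² + (167/54)x³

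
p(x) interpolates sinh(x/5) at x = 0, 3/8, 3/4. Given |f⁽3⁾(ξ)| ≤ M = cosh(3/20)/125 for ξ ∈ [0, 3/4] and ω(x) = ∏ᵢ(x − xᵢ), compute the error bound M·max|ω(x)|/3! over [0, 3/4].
sqrt(3)*cosh(3/20)/64000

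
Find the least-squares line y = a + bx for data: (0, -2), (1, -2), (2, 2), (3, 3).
a = -13/5, b = 19/10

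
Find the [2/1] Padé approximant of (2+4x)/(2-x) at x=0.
(2*x + 1)/(1 - x/2)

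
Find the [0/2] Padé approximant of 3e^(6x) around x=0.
3/(18*x**2 - 6*x + 1)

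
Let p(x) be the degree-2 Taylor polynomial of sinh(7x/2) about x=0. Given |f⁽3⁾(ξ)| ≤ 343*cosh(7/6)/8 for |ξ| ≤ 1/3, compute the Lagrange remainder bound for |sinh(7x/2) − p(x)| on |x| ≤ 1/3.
343*cosh(7/6)/1296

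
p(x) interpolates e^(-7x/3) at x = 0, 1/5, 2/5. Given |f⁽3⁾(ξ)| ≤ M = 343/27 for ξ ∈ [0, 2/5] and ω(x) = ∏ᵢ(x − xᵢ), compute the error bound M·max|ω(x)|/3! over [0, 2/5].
343*sqrt(3)/91125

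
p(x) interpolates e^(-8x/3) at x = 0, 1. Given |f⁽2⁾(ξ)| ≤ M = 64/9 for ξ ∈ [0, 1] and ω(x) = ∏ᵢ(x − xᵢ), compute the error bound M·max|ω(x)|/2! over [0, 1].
8/9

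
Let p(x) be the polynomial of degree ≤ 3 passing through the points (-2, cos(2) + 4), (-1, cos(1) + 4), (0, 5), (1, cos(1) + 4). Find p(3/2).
-5*cos(2)/16 + 29/16 + 7*cos(1)/2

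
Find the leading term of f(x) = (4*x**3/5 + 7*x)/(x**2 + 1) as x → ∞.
4*x/5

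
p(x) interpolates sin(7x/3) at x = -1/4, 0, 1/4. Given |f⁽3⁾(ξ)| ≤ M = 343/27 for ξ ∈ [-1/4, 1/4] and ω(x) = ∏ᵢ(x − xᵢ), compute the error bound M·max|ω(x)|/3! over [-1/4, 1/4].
343*sqrt(3)/46656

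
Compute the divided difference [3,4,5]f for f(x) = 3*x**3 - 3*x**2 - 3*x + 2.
33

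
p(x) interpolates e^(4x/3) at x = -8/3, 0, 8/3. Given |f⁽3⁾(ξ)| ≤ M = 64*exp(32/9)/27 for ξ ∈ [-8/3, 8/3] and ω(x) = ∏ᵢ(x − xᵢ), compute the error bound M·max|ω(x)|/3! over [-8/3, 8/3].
32768*sqrt(3)*exp(32/9)/19683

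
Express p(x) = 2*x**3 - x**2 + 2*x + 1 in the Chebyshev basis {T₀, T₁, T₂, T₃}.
(1/2)T₀ + (7/2)T₁ + (-1/2)T₂ + (1/2)T₃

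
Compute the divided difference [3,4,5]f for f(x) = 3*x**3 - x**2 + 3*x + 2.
35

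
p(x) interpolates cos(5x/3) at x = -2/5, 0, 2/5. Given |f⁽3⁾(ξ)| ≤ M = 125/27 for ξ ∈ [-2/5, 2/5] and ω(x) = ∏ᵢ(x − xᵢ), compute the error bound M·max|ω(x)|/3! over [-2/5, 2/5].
8*sqrt(3)/729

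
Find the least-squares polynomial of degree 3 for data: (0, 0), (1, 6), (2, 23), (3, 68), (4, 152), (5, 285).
17/63 + (823/378)x + (23/36)x² + (223/108)x³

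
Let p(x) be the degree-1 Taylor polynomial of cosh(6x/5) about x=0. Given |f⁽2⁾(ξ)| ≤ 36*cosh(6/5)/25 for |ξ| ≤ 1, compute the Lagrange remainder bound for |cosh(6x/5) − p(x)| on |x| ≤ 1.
18*cosh(6/5)/25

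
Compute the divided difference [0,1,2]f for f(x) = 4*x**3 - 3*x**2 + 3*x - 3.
9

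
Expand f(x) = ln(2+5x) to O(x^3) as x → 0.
log(2) + 5*x/2 - 25*x**2/8 + O(x**3)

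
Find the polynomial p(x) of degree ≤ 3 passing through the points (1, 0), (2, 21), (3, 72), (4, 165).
2*x**3 + 3*x**2 - 2*x - 3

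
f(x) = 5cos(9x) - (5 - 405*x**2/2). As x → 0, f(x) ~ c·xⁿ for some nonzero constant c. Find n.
4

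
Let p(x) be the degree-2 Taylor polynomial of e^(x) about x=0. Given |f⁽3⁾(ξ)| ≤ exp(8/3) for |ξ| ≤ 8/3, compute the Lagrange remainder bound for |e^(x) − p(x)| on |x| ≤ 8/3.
256*exp(8/3)/81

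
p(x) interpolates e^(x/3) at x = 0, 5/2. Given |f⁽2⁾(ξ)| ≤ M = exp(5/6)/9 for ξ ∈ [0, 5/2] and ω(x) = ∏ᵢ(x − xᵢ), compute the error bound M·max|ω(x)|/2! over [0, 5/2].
25*exp(5/6)/288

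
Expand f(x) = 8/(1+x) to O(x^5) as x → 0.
8 - 8*x + 8*x**2 - 8*x**3 + 8*x**4 + O(x**5)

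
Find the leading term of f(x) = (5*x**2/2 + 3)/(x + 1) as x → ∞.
5*x/2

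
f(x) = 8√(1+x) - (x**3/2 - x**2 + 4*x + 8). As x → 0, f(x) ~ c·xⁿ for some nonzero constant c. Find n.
4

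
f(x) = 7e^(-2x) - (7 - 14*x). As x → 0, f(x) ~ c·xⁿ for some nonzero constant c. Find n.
2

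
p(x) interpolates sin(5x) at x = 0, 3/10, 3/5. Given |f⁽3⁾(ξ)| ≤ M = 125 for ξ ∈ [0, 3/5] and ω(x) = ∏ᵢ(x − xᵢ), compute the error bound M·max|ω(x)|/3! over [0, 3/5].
sqrt(3)/8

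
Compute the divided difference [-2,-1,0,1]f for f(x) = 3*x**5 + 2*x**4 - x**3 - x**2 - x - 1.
10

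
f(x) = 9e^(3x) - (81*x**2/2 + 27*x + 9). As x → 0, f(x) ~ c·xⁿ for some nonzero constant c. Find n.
3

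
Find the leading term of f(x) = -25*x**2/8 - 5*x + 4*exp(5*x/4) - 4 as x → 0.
125*x**3/96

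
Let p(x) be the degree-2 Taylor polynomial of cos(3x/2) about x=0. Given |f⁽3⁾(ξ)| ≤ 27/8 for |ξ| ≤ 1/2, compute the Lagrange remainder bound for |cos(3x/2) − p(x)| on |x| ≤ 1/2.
9/128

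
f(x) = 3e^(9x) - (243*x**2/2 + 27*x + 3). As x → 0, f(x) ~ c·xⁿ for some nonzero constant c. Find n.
3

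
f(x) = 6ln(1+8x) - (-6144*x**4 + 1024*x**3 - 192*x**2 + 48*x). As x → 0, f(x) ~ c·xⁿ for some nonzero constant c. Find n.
5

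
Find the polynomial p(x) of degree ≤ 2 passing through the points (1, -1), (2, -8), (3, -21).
-3*x**2 + 2*x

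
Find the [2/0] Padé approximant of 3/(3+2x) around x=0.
4*x**2/9 - 2*x/3 + 1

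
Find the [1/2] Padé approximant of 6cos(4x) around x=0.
6/(8*x**2 + 1)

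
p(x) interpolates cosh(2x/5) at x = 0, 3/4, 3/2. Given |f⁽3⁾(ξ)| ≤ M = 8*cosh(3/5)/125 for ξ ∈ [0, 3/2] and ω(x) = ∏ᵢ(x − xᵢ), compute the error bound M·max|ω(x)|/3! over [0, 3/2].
sqrt(3)*cosh(3/5)/1000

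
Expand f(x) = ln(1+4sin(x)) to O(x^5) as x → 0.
4*x - 8*x**2 + 62*x**3/3 - 184*x**4/3 + O(x**5)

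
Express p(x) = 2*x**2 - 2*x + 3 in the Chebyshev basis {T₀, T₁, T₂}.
(4)T₀ + (-2)T₁ + T₂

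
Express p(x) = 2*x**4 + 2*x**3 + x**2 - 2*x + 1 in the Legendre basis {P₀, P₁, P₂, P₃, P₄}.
(26/15)P₀ + (-4/5)P₁ + (38/21)P₂ + (4/5)P₃ + (16/35)P₄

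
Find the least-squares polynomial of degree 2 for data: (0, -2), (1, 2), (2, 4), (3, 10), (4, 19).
-7/5 + x + x²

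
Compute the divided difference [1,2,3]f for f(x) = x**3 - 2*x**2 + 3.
4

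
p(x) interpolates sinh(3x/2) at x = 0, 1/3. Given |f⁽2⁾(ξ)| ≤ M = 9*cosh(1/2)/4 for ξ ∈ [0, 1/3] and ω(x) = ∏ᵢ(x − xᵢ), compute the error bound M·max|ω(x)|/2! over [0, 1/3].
cosh(1/2)/32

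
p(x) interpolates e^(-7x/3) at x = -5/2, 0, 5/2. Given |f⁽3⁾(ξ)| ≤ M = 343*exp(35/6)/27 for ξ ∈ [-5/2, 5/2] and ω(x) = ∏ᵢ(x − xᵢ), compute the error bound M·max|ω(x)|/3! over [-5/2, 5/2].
42875*sqrt(3)*exp(35/6)/5832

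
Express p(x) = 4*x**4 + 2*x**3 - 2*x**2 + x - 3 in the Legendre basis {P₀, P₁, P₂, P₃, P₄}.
(-43/15)P₀ + (11/5)P₁ + (20/21)P₂ + (4/5)P₃ + (32/35)P₄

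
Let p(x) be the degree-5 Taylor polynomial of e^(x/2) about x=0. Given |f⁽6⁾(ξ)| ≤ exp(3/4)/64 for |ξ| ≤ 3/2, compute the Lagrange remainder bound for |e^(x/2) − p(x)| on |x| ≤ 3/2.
81*exp(3/4)/327680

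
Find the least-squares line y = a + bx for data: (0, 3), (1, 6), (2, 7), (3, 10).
a = 16/5, b = 11/5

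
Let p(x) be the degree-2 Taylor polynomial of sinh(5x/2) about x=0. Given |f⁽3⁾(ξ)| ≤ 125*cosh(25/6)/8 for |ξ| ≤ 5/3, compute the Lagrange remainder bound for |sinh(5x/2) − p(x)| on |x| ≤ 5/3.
15625*cosh(25/6)/1296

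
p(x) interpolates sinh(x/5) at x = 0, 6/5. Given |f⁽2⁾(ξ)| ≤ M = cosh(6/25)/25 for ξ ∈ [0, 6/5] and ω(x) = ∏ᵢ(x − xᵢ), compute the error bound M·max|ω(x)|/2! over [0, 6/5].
9*cosh(6/25)/1250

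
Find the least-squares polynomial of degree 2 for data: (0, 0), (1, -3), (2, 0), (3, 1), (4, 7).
-11/35 + (-97/35)x + (8/7)x²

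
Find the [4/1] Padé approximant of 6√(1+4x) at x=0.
(36*x**4/5 - 48*x**3/5 + 108*x**2/5 + 144*x/5 + 6)/(14*x/5 + 1)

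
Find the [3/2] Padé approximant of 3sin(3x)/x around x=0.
(9 - 189*x**2/20)/(9*x**2/20 + 1)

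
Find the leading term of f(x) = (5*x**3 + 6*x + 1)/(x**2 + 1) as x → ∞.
5*x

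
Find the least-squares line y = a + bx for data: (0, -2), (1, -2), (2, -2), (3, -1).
a = -11/5, b = 3/10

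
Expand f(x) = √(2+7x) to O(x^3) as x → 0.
sqrt(2) + 7*sqrt(2)*x/4 - 49*sqrt(2)*x**2/32 + O(x**3)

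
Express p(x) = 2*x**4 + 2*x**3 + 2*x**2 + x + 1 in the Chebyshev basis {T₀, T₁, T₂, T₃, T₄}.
(11/4)T₀ + (5/2)T₁ + (2)T₂ + (1/2)T₃ + (1/4)T₄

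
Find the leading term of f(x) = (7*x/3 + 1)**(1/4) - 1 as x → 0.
7*x/12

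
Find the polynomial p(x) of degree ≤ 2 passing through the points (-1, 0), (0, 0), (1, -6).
-3*x**2 - 3*x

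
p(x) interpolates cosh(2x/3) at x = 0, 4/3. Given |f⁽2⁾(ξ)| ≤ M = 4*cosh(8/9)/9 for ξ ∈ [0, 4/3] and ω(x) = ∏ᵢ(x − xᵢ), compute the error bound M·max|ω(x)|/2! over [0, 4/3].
8*cosh(8/9)/81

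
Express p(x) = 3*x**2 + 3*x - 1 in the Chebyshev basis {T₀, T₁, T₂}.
(1/2)T₀ + (3)T₁ + (3/2)T₂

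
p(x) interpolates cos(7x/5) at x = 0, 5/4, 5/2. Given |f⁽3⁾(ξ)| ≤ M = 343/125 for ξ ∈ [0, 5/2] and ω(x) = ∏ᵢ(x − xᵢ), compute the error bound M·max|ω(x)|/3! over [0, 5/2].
343*sqrt(3)/1728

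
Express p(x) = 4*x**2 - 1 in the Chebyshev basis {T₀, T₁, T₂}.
T₀ + (2)T₂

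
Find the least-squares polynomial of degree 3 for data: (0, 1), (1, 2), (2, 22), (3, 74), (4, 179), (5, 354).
17/21 + (-11/18)x + (-10/21)x² + (53/18)x³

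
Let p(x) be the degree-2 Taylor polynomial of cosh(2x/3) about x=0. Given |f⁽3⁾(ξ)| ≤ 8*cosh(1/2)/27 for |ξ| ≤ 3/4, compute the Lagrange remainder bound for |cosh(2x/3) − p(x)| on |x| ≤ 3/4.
cosh(1/2)/48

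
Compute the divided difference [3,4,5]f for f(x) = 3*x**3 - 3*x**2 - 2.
33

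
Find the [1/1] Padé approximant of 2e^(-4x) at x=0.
(2 - 4*x)/(2*x + 1)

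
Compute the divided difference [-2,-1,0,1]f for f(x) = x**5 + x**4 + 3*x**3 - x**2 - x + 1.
6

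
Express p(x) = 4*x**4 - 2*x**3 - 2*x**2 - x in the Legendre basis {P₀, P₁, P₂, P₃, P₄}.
(2/15)P₀ + (-11/5)P₁ + (20/21)P₂ + (-4/5)P₃ + (32/35)P₄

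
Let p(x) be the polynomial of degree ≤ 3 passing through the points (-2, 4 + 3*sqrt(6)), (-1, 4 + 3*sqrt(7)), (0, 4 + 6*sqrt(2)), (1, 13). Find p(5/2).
-567*sqrt(2)/8 - 105*sqrt(6)/16 + 1009/16 + 405*sqrt(7)/16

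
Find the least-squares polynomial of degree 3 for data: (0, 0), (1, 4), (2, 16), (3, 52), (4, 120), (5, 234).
8/63 + (461/189)x + (-131/126)x² + (107/54)x³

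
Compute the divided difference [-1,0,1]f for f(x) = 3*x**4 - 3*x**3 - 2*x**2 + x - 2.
1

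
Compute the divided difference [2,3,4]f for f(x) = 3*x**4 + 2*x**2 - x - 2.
167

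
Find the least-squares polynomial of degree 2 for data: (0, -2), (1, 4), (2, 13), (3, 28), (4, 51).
-52/35 + (11/7)x + (20/7)x²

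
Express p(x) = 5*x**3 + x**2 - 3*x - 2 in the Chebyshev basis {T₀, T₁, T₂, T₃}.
(-3/2)T₀ + (3/4)T₁ + (1/2)T₂ + (5/4)T₃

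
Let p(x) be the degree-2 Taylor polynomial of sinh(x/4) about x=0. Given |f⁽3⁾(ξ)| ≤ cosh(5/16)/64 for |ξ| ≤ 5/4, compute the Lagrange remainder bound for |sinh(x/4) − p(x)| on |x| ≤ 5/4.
125*cosh(5/16)/24576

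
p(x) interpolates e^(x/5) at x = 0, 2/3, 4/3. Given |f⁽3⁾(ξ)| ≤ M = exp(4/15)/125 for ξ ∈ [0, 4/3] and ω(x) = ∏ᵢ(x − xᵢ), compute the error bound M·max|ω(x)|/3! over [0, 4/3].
8*sqrt(3)*exp(4/15)/91125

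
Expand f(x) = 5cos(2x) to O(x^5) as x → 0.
5 - 10*x**2 + 10*x**4/3 + O(x**5)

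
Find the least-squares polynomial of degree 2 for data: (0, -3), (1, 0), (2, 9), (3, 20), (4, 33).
-121/35 + (102/35)x + (11/7)x²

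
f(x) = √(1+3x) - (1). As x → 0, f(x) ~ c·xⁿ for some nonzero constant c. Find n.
1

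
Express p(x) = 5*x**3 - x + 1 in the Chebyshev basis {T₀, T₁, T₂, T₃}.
T₀ + (11/4)T₁ + (5/4)T₃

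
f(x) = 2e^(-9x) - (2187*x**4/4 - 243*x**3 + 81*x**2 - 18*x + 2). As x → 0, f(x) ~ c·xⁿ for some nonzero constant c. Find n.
5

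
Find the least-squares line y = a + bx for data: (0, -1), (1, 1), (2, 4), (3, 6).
a = -11/10, b = 12/5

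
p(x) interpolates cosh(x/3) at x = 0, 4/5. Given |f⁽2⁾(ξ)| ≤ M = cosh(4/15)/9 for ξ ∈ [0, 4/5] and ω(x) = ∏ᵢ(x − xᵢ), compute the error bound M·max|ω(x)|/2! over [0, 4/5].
2*cosh(4/15)/225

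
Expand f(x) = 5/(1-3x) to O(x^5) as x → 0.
5 + 15*x + 45*x**2 + 135*x**3 + 405*x**4 + O(x**5)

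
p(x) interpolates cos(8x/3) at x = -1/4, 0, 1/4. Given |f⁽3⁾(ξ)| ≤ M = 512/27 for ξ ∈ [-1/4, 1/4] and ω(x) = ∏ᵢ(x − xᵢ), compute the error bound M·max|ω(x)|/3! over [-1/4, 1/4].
8*sqrt(3)/729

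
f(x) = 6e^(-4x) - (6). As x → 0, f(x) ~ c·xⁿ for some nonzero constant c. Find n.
1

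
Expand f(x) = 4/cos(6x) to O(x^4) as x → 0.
4 + 72*x**2 + O(x**4)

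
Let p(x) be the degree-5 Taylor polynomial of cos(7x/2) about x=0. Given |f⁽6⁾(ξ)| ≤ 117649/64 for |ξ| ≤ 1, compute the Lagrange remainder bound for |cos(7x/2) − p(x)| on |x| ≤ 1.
117649/46080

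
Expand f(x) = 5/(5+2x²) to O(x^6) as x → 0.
1 - 2*x**2/5 + 4*x**4/25 + O(x**6)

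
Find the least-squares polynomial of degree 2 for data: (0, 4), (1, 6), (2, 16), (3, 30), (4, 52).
136/35 + (-4/7)x + (22/7)x²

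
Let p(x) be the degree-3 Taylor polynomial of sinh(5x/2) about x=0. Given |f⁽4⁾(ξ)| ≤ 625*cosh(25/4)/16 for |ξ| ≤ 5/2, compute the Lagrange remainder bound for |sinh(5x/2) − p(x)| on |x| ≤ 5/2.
390625*cosh(25/4)/6144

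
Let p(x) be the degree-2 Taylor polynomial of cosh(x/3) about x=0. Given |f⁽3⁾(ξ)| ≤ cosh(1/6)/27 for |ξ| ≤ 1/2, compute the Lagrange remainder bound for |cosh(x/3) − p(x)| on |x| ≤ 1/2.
cosh(1/6)/1296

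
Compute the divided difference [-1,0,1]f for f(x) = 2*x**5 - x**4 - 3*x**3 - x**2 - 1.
-2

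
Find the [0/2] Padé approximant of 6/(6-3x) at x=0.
1/(1 - x/2)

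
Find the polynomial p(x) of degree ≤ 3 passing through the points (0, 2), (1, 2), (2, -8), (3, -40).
-2*x**3 + x**2 + x + 2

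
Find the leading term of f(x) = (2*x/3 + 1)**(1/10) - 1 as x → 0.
x/15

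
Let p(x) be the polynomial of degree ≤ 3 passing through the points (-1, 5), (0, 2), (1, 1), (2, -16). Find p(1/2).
19/8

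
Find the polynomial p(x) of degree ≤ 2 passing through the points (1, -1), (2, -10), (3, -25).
2 - 3*x**2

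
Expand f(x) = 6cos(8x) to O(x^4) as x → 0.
6 - 192*x**2 + O(x**4)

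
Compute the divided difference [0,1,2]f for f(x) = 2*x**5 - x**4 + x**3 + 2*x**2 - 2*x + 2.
28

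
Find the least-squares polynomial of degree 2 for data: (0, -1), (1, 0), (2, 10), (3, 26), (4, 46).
-53/35 + (-4/7)x + (22/7)x²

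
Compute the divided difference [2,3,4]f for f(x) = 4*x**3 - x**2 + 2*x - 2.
35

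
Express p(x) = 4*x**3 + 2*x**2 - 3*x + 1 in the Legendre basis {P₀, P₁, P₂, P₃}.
(5/3)P₀ + (-3/5)P₁ + (4/3)P₂ + (8/5)P₃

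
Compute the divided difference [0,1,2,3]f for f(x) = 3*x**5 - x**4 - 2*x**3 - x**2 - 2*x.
67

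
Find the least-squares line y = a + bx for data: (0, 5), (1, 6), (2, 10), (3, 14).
a = 41/10, b = 31/10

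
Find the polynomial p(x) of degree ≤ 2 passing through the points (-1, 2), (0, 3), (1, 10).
3*x**2 + 4*x + 3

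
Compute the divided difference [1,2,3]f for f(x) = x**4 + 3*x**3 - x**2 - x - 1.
42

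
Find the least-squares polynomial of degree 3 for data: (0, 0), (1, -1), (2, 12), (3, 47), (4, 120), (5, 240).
-2/21 + (-349/126)x + (25/84)x² + (71/36)x³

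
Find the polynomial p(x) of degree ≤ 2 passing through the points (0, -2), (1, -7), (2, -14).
-x**2 - 4*x - 2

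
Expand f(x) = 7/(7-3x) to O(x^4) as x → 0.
1 + 3*x/7 + 9*x**2/49 + 27*x**3/343 + O(x**4)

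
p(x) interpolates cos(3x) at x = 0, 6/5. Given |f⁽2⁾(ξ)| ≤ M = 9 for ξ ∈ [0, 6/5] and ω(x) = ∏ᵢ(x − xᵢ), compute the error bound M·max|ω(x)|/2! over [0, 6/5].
81/50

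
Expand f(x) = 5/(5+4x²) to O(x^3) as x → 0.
1 - 4*x**2/5 + O(x**3)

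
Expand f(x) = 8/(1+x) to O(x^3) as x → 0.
8 - 8*x + 8*x**2 + O(x**3)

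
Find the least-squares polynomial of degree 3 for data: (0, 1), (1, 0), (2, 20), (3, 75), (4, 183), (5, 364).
7/9 + (-1411/378)x + (46/63)x² + (157/54)x³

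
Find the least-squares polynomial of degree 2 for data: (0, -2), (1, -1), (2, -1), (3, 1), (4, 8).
-7/5 + (-9/5)x + x²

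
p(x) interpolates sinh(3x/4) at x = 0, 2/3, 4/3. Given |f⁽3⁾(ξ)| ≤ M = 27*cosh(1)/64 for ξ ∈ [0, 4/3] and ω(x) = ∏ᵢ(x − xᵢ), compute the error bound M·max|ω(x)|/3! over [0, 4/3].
sqrt(3)*cosh(1)/216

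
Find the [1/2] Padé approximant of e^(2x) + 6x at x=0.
(722*x/93 + 1)/(-10*x**2/93 - 22*x/93 + 1)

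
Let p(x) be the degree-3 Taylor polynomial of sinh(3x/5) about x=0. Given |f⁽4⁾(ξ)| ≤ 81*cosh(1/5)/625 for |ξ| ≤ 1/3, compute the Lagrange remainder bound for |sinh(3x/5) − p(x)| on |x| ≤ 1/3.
cosh(1/5)/15000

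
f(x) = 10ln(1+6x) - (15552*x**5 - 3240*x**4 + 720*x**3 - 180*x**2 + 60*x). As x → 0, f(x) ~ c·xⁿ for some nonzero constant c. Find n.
6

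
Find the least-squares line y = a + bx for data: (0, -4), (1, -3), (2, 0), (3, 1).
a = -21/5, b = 9/5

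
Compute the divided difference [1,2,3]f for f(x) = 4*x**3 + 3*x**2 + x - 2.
27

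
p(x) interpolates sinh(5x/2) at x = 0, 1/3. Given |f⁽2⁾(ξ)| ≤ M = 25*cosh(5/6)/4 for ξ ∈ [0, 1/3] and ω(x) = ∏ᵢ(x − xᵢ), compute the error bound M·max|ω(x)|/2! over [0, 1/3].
25*cosh(5/6)/288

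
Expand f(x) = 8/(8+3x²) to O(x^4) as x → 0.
1 - 3*x**2/8 + O(x**4)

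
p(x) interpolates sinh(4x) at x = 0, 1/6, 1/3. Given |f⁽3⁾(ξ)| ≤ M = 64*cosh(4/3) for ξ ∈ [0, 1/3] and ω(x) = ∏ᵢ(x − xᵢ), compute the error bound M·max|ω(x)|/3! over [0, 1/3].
8*sqrt(3)*cosh(4/3)/729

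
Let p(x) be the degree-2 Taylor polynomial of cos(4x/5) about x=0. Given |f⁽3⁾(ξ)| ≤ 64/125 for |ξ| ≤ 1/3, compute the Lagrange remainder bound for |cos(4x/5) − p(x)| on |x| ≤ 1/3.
32/10125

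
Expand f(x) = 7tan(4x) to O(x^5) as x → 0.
28*x + 448*x**3/3 + O(x**5)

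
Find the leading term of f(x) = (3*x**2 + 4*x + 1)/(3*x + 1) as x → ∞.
x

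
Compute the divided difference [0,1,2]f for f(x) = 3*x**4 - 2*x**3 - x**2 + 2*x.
14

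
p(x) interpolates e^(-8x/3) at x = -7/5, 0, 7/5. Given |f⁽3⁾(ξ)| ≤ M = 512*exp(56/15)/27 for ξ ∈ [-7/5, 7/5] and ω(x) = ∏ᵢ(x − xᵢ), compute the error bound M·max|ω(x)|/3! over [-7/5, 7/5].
175616*sqrt(3)*exp(56/15)/91125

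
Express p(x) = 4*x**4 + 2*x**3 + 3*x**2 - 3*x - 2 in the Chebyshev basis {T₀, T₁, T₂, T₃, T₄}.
T₀ + (-3/2)T₁ + (7/2)T₂ + (1/2)T₃ + (1/2)T₄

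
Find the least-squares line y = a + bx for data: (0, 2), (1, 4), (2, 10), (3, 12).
a = 8/5, b = 18/5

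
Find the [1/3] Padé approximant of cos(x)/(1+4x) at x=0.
(1 - 5*x/48)/(187*x**3/96 + x**2/12 + 187*x/48 + 1)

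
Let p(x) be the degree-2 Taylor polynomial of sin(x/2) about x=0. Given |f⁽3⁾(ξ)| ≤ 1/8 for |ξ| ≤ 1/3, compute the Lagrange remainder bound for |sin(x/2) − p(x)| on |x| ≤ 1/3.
1/1296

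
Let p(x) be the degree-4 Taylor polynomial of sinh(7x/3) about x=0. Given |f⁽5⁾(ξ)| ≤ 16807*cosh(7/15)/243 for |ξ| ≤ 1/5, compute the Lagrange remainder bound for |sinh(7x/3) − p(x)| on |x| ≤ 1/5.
16807*cosh(7/15)/91125000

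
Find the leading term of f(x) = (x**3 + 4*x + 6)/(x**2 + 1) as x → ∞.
x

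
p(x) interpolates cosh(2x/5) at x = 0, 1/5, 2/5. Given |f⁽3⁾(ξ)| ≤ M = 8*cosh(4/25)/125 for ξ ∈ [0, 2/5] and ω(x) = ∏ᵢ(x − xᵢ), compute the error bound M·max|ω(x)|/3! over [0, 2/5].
8*sqrt(3)*cosh(4/25)/421875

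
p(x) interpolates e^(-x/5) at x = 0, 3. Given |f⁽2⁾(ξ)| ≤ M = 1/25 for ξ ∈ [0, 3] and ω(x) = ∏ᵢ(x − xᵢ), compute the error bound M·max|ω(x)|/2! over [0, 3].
9/200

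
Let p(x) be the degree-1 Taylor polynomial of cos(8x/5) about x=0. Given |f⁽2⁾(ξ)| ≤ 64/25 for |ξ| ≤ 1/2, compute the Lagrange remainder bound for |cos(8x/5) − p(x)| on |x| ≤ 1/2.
8/25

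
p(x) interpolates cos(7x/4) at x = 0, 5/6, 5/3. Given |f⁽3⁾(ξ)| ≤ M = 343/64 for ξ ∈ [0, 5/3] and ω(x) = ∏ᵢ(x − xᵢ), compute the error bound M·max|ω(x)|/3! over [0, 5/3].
42875*sqrt(3)/373248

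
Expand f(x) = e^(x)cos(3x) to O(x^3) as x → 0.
1 + x - 4*x**2 + O(x**3)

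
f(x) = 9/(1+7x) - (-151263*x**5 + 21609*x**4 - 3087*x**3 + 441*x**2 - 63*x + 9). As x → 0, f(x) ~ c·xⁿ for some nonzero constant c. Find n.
6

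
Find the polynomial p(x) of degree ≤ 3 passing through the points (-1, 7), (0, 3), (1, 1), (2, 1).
x**2 - 3*x + 3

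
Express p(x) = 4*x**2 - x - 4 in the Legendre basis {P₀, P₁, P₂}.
(-8/3)P₀ - P₁ + (8/3)P₂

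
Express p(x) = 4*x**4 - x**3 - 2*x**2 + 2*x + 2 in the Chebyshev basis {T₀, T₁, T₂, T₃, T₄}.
(5/2)T₀ + (5/4)T₁ + T₂ + (-1/4)T₃ + (1/2)T₄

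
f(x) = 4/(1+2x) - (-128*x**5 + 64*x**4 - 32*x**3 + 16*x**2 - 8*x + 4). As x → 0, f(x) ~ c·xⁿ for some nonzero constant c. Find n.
6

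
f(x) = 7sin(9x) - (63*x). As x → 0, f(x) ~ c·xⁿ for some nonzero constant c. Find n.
3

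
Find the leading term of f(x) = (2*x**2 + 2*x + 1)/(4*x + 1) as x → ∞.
x/2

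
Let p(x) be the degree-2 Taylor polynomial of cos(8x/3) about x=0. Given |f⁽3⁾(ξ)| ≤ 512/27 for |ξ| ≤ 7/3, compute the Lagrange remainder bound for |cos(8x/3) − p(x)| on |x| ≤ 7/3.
87808/2187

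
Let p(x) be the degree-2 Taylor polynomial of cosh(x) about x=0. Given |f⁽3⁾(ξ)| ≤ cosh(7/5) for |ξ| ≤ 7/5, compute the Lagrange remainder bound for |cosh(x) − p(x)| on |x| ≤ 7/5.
343*cosh(7/5)/750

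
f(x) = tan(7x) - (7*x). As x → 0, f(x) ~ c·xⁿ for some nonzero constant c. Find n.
3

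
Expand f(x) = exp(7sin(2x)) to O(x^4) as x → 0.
1 + 14*x + 98*x**2 + 448*x**3 + O(x**4)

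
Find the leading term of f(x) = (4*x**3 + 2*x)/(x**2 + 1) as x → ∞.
4*x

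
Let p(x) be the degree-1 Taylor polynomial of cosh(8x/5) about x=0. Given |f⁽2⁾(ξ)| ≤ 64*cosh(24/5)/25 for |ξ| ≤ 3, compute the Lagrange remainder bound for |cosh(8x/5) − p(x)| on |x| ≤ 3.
288*cosh(24/5)/25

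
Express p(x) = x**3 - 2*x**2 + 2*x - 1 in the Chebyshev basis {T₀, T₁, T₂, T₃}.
(-2)T₀ + (11/4)T₁ - T₂ + (1/4)T₃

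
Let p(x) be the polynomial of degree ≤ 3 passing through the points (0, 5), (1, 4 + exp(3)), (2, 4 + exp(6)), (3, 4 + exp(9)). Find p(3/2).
-exp(9)/16 + 63/16 + 9*exp(3)/16 + 9*exp(6)/16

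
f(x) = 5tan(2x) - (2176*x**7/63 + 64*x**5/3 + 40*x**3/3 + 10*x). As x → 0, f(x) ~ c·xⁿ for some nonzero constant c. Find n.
9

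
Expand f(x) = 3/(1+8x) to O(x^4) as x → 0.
3 - 24*x + 192*x**2 - 1536*x**3 + O(x**4)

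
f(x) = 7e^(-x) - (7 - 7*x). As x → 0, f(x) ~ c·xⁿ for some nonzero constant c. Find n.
2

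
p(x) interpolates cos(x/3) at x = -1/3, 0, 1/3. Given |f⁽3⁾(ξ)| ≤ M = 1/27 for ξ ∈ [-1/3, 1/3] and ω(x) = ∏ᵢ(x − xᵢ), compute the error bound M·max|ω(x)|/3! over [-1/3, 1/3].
sqrt(3)/19683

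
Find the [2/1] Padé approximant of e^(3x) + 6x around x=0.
(-9*x**2/2 + 8*x + 1)/(1 - x)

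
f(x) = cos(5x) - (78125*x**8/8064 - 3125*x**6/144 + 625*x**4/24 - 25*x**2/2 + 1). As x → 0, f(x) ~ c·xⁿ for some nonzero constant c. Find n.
10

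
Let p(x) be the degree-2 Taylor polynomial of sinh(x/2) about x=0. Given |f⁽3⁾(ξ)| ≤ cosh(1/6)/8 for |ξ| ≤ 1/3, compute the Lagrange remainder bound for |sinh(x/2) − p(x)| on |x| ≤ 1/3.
cosh(1/6)/1296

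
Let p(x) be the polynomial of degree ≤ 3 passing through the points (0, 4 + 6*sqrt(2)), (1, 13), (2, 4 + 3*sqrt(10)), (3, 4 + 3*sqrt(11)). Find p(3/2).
-3*sqrt(11)/16 - 3*sqrt(2)/8 + 27*sqrt(10)/16 + 145/16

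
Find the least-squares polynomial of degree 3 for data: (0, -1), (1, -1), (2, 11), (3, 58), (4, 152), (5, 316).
-115/126 + (-1061/756)x + (-77/36)x² + (163/54)x³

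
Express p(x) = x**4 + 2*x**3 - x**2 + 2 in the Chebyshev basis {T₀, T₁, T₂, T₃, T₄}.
(15/8)T₀ + (3/2)T₁ + (1/2)T₃ + (1/8)T₄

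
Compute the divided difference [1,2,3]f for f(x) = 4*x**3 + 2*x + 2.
24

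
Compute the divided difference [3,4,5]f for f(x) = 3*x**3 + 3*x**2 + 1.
39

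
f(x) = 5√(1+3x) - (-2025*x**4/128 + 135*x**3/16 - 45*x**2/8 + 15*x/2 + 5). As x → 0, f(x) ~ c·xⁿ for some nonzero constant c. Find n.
5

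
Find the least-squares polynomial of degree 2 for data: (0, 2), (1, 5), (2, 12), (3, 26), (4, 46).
79/35 + (-57/70)x + (41/14)x²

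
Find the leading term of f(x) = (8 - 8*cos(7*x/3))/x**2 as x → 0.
196/9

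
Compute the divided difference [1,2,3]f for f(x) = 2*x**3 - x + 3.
12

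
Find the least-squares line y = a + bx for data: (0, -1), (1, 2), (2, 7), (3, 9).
a = -1, b = 7/2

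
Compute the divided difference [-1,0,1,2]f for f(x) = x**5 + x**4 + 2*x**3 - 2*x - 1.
9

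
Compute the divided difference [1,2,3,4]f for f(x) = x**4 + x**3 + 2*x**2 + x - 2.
11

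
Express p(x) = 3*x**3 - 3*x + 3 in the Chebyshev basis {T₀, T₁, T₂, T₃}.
(3)T₀ + (-3/4)T₁ + (3/4)T₃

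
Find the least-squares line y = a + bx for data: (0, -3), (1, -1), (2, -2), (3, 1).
a = -29/10, b = 11/10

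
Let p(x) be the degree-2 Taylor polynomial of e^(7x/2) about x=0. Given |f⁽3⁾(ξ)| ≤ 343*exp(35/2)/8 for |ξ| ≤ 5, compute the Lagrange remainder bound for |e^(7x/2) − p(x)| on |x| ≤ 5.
42875*exp(35/2)/48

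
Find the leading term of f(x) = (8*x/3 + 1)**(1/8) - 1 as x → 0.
x/3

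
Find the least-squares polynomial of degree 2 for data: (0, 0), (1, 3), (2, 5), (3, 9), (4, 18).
3/5 + (1/5)x + x²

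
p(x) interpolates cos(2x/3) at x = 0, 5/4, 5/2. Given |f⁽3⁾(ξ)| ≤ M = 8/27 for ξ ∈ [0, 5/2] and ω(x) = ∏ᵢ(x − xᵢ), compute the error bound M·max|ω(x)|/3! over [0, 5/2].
125*sqrt(3)/5832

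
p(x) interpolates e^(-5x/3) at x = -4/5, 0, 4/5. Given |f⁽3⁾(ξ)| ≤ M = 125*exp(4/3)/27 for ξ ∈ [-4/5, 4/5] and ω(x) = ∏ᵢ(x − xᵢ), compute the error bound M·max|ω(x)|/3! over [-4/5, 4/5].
64*sqrt(3)*exp(4/3)/729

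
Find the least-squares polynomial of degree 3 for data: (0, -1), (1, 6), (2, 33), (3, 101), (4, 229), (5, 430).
-46/63 + (43/54)x + (137/63)x² + (161/54)x³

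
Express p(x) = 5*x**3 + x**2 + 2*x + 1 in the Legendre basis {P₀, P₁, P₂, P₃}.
(4/3)P₀ + (5)P₁ + (2/3)P₂ + (2)P₃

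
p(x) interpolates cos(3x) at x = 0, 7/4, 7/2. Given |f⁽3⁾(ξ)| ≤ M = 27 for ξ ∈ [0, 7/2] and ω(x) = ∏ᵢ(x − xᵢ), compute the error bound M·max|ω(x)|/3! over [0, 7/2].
343*sqrt(3)/64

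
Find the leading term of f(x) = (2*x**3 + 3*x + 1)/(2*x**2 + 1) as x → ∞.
x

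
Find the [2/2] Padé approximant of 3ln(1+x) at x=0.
3*x*(x + 2)/(2*(x**2/6 + x + 1))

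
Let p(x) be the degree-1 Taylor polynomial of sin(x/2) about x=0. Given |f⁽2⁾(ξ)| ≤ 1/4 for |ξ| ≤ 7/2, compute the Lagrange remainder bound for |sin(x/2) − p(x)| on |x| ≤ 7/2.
49/32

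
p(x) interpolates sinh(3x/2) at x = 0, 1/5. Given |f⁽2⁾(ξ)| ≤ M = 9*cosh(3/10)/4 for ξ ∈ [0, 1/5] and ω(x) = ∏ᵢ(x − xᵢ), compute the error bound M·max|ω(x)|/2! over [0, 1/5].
9*cosh(3/10)/800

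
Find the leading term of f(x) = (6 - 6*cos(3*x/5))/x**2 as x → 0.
27/25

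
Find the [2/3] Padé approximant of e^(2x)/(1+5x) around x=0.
(106*x**2/305 + 309*x/305 + 1)/(1468*x**3/915 - 1407*x**2/305 + 1224*x/305 + 1)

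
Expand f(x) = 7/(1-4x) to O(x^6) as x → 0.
7 + 28*x + 112*x**2 + 448*x**3 + 1792*x**4 + 7168*x**5 + O(x**6)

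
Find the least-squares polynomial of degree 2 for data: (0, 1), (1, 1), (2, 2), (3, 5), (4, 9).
36/35 + (-6/7)x + (5/7)x²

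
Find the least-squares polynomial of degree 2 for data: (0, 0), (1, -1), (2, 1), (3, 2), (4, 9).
1/7 + (-153/70)x + (15/14)x²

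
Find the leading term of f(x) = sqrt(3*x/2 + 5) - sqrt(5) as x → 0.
3*sqrt(5)*x/20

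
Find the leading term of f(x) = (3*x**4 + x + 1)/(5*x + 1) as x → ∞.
3*x**3/5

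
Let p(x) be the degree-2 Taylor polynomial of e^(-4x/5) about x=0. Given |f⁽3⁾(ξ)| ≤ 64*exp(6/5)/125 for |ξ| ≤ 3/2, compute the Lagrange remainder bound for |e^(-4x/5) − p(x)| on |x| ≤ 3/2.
36*exp(6/5)/125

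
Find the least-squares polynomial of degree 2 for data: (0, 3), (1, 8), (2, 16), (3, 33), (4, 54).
114/35 + (69/70)x + (41/14)x²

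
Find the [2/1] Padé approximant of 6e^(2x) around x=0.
(4*x**2 + 8*x + 6)/(1 - 2*x/3)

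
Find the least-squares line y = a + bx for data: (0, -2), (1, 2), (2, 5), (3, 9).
a = -19/10, b = 18/5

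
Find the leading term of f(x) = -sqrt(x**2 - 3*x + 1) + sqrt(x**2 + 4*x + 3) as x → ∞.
7/2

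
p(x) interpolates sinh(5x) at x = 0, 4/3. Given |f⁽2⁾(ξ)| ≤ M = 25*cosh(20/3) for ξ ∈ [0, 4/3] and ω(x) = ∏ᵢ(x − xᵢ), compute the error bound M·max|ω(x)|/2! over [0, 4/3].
50*cosh(20/3)/9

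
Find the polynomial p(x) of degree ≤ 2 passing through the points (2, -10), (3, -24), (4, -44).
-3*x**2 + x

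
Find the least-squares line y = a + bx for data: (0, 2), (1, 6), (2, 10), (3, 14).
a = 2, b = 4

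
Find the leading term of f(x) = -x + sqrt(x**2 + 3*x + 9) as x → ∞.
3/2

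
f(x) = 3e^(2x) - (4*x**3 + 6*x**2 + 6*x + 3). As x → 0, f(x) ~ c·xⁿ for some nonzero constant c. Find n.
4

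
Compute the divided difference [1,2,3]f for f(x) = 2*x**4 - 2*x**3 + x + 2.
38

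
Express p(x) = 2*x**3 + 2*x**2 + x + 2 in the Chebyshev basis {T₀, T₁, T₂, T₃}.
(3)T₀ + (5/2)T₁ + T₂ + (1/2)T₃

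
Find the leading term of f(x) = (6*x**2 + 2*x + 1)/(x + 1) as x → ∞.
6*x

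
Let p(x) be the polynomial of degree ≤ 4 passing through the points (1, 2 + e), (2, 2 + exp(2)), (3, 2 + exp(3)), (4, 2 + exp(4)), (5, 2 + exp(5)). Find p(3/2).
-35*exp(3)/64 - 5*exp(5)/128 + 35*e/128 + 2 + 35*exp(2)/32 + 7*exp(4)/32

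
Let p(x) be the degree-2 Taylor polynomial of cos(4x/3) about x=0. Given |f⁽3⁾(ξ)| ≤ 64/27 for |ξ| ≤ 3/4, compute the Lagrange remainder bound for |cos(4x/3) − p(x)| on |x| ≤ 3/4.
1/6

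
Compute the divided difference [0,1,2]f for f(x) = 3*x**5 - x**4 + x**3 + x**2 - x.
42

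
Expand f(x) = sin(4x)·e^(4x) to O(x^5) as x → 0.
4*x + 16*x**2 + 64*x**3/3 + O(x**5)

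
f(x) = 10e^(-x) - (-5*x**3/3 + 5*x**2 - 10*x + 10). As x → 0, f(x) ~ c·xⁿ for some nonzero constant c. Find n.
4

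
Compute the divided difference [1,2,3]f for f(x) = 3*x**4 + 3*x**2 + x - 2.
78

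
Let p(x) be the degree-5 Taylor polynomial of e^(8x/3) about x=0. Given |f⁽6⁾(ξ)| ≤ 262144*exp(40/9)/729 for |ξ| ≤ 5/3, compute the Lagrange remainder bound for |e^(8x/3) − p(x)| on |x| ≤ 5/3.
51200000*exp(40/9)/4782969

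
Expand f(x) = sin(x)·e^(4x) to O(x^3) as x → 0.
x + 4*x**2 + O(x**3)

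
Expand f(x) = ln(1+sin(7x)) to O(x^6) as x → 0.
7*x - 49*x**2/2 + 343*x**3/6 - 2401*x**4/12 + 16807*x**5/24 + O(x**6)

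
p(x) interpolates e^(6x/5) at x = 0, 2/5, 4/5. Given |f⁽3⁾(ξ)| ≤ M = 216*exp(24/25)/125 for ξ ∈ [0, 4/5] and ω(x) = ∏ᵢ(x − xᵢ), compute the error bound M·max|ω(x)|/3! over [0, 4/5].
64*sqrt(3)*exp(24/25)/15625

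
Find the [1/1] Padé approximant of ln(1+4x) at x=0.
4*x/(2*x + 1)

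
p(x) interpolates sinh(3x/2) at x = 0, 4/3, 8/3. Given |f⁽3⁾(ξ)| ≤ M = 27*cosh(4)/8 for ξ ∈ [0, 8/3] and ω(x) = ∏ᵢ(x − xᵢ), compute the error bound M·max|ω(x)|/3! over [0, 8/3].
8*sqrt(3)*cosh(4)/27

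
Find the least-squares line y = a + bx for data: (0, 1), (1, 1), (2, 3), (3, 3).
a = 4/5, b = 4/5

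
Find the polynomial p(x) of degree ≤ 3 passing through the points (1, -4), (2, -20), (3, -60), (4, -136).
-2*x**3 - 2*x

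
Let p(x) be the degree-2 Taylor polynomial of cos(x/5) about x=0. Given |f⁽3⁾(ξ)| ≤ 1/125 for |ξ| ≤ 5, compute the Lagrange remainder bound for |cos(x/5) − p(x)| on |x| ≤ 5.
1/6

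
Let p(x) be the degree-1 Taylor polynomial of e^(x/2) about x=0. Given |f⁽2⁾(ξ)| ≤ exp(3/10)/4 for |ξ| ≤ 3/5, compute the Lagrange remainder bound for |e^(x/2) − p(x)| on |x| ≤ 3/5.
9*exp(3/10)/200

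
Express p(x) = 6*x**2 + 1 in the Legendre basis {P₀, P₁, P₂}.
(3)P₀ + (4)P₂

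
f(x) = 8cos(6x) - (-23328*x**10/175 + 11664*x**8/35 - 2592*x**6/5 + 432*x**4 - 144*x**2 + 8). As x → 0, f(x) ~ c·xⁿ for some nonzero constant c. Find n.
12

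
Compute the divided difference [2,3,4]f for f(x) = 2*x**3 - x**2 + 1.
17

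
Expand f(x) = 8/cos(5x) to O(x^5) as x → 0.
8 + 100*x**2 + 3125*x**4/3 + O(x**5)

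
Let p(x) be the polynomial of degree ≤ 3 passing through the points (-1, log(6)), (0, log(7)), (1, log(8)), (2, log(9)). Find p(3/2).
log(4*2**(7/8)*21**(11/16)/7)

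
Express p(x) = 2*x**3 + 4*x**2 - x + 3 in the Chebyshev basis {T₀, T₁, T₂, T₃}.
(5)T₀ + (1/2)T₁ + (2)T₂ + (1/2)T₃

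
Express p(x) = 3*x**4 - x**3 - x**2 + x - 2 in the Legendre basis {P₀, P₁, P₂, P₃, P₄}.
(-26/15)P₀ + (2/5)P₁ + (22/21)P₂ + (-2/5)P₃ + (24/35)P₄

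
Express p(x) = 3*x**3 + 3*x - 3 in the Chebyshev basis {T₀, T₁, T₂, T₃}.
(-3)T₀ + (21/4)T₁ + (3/4)T₃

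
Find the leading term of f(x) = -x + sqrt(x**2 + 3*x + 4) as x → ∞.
3/2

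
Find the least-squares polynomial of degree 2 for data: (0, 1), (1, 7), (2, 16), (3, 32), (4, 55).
51/35 + (111/70)x + (41/14)x²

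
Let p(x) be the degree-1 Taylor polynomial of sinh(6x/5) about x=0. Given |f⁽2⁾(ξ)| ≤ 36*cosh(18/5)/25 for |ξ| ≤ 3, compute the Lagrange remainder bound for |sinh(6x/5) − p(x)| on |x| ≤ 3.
162*cosh(18/5)/25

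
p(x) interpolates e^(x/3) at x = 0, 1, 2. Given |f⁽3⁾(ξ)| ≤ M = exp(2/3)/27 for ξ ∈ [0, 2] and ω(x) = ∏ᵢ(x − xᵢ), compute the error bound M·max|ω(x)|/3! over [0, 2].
sqrt(3)*exp(2/3)/729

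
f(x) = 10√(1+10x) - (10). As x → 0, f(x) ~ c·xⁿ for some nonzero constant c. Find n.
1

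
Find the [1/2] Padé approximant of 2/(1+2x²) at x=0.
2/(2*x**2 + 1)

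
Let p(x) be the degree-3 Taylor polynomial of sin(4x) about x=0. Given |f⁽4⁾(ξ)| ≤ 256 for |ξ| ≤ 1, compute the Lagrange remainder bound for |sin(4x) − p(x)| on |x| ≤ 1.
32/3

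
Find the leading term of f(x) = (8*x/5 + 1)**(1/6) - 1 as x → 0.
4*x/15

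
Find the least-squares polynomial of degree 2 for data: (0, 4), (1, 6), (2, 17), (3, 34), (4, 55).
122/35 + (3/7)x + (22/7)x²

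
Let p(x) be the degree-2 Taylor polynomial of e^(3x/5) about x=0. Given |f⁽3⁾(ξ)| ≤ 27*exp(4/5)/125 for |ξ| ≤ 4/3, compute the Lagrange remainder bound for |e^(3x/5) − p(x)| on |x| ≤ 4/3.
32*exp(4/5)/375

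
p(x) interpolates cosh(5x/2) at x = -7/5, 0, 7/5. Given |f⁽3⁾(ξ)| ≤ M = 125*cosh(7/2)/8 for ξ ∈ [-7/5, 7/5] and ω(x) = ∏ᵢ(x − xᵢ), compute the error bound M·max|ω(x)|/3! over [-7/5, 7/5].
343*sqrt(3)*cosh(7/2)/216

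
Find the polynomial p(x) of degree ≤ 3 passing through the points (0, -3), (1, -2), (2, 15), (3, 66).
3*x**3 - x**2 - x - 3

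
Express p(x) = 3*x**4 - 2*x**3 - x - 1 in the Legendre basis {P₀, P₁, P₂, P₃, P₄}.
(-2/5)P₀ + (-11/5)P₁ + (12/7)P₂ + (-4/5)P₃ + (24/35)P₄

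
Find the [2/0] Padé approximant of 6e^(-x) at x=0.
3*x**2 - 6*x + 6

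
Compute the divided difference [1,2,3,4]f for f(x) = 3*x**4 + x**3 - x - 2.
31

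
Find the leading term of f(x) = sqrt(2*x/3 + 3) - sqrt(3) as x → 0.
sqrt(3)*x/9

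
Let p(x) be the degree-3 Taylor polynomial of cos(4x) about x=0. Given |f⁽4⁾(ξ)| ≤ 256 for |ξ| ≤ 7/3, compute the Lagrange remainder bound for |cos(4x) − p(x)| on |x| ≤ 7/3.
76832/243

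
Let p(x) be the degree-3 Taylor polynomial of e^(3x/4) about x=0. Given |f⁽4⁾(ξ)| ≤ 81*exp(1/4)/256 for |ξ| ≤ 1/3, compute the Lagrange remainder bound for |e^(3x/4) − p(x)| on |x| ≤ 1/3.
exp(1/4)/6144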